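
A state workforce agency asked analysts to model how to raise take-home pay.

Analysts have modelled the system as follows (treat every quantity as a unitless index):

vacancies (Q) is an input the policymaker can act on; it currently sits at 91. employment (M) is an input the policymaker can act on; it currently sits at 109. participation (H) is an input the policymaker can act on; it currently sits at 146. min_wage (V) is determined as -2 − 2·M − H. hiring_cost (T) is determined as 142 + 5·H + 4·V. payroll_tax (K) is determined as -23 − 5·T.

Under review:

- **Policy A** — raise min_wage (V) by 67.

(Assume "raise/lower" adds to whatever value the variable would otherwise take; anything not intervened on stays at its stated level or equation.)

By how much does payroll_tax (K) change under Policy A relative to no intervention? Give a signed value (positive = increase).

-1340

Baseline:
  M = 109
  H = 146
  V = -2 − 2·109 − 146 = -366
  T = 142 + 5·146 + 4·(-366) = -592
  K = -23 − 5·(-592) = 2937
Policy A (V + 67):
  M = 109
  H = 146
  V = -2 − 2·109 − 146 (+67 from intervention) = -299
  T = 142 + 5·146 + 4·(-299) = -324
  K = -23 − 5·(-324) = 1597
Change in K: 1597 − 2937 = -1340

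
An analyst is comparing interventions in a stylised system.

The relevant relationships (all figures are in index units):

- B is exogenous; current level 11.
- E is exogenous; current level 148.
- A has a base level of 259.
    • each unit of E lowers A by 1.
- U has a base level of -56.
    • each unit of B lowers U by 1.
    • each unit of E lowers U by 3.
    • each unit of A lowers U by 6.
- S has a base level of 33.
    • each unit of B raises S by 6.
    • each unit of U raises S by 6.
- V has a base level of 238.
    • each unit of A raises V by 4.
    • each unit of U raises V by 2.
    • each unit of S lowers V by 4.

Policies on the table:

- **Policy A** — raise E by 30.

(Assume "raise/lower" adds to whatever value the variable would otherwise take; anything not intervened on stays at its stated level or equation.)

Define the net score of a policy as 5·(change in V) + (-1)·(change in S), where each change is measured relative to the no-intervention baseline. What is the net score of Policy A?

-11040

Baseline:
  B = 11
  E = 148
  A = 259 − 148 = 111
  U = -56 − 11 − 3·148 − 6·111 = -1177
  S = 33 + 6·11 + 6·(-1177) = -6963
  V = 238 + 4·111 + 2·(-1177) − 4·(-6963) = 26180
Policy A (E + 30):
  B = 11
  E = 148 + 30 = 178
  A = 259 − 178 = 81
  U = -56 − 11 − 3·178 − 6·81 = -1087
  S = 33 + 6·11 + 6·(-1087) = -6423
  V = 238 + 4·81 + 2·(-1087) − 4·(-6423) = 24080
ΔV = 24080 − 26180 = -2100; ΔS = -6423 − (-6963) = 540
Score = 5·(-2100) + (-1)·540 = -11040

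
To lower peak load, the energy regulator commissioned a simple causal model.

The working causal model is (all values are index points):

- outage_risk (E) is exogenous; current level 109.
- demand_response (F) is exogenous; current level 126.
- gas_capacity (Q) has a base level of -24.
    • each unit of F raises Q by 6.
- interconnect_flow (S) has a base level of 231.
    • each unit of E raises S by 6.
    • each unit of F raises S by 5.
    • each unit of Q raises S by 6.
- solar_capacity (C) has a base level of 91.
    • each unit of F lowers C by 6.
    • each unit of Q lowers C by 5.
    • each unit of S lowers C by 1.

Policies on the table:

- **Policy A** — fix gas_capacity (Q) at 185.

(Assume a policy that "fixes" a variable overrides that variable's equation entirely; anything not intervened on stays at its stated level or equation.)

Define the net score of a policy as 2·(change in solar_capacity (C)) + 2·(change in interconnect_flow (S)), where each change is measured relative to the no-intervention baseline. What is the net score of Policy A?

Baseline:
  E = 109
  F = 126
  Q = -24 + 6·126 = 732
  S = 231 + 6·109 + 5·126 + 6·732 = 5907
  C = 91 − 6·126 − 5·732 − 5907 = -10232
Policy A (Q := 185):
  E = 109
  F = 126
  Q = 185
  S = 231 + 6·109 + 5·126 + 6·185 = 2625
  C = 91 − 6·126 − 5·185 − 2625 = -4215
ΔC = -4215 − (-10232) = 6017; ΔS = 2625 − 5907 = -3282
Score = 2·6017 + 2·(-3282) = 5470

5470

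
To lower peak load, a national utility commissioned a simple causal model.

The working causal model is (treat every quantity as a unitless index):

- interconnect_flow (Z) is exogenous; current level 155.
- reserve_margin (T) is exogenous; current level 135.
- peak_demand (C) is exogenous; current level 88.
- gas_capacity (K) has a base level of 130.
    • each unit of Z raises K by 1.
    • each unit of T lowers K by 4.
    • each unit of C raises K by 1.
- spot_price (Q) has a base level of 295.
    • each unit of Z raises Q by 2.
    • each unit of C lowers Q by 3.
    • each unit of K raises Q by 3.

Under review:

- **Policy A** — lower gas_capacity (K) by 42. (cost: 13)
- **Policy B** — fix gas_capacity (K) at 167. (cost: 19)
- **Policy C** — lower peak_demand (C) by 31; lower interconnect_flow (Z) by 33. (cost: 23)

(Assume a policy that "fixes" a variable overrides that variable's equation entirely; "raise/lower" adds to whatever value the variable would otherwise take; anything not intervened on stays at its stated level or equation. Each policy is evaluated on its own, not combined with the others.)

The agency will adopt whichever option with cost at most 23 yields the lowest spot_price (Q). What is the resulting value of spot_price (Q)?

Policy A (K − 42):
  Z = 155
  T = 135
  C = 88
  K = 130 + 155 − 4·135 + 88 (−42 from intervention) = -209
  Q = 295 + 2·155 − 3·88 + 3·(-209) = -286
Policy B (K := 167):
  Z = 155
  T = 135
  C = 88
  K = 167
  Q = 295 + 2·155 − 3·88 + 3·167 = 842
Policy C (C − 31, Z − 33):
  Z = 155 − 33 = 122
  T = 135
  C = 88 − 31 = 57
  K = 130 + 122 − 4·135 + 57 = -231
  Q = 295 + 2·122 − 3·57 + 3·(-231) = -325
Comparing — Policy A: Q=-286, Policy B: Q=842, Policy C: Q=-325. Lowest is -325 (Policy C).

-325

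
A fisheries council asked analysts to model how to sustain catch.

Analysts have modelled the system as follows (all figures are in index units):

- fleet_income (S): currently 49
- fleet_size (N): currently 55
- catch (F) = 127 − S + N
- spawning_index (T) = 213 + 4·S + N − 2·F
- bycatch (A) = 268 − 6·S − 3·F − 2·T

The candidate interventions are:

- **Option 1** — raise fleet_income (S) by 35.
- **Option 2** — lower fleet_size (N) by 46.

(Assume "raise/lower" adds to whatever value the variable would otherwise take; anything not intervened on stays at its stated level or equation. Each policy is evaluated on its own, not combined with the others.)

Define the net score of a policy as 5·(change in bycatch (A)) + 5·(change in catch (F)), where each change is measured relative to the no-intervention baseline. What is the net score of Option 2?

0

Baseline:
  S = 49
  N = 55
  F = 127 − 49 + 55 = 133
  T = 213 + 4·49 + 55 − 2·133 = 198
  A = 268 − 6·49 − 3·133 − 2·198 = -821
Option 2 (N − 46):
  S = 49
  N = 55 − 46 = 9
  F = 127 − 49 + 9 = 87
  T = 213 + 4·49 + 9 − 2·87 = 244
  A = 268 − 6·49 − 3·87 − 2·244 = -775
ΔA = -775 − (-821) = 46; ΔF = 87 − 133 = -46
Score = 5·46 + 5·(-46) = 0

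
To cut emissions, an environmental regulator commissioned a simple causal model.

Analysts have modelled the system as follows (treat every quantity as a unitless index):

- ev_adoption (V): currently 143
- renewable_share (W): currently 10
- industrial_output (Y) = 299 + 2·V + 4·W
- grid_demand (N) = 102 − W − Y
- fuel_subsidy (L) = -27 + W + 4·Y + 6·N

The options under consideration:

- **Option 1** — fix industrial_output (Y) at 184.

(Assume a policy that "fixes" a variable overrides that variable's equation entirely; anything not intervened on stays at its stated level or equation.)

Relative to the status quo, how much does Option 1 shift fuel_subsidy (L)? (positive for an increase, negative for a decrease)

882

Baseline:
  V = 143
  W = 10
  Y = 299 + 2·143 + 4·10 = 625
  N = 102 − 10 − 625 = -533
  L = -27 + 10 + 4·625 + 6·(-533) = -715
Option 1 (Y := 184):
  V = 143
  W = 10
  Y = 184
  N = 102 − 10 − 184 = -92
  L = -27 + 10 + 4·184 + 6·(-92) = 167
Change in L: 167 − (-715) = 882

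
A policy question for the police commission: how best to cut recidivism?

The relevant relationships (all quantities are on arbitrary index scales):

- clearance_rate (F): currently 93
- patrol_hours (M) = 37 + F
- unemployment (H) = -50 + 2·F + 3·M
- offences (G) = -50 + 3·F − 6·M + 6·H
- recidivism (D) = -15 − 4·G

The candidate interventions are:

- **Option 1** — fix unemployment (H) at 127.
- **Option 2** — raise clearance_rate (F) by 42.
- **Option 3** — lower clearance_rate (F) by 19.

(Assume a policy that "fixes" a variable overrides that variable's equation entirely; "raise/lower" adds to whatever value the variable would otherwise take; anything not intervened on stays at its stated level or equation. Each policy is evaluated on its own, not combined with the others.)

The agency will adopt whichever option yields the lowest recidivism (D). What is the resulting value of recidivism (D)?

-14971

Option 1 (H := 127):
  F = 93
  M = 37 + 93 = 130
  H = 127
  G = -50 + 3·93 − 6·130 + 6·127 = 211
  D = -15 − 4·211 = -859
Option 2 (F + 42):
  F = 93 + 42 = 135
  M = 37 + 135 = 172
  H = -50 + 2·135 + 3·172 = 736
  G = -50 + 3·135 − 6·172 + 6·736 = 3739
  D = -15 − 4·3739 = -14971
Option 3 (F − 19):
  F = 93 − 19 = 74
  M = 37 + 74 = 111
  H = -50 + 2·74 + 3·111 = 431
  G = -50 + 3·74 − 6·111 + 6·431 = 2092
  D = -15 − 4·2092 = -8383
Comparing — Option 1: D=-859, Option 2: D=-14971, Option 3: D=-8383. Lowest is -14971 (Option 2).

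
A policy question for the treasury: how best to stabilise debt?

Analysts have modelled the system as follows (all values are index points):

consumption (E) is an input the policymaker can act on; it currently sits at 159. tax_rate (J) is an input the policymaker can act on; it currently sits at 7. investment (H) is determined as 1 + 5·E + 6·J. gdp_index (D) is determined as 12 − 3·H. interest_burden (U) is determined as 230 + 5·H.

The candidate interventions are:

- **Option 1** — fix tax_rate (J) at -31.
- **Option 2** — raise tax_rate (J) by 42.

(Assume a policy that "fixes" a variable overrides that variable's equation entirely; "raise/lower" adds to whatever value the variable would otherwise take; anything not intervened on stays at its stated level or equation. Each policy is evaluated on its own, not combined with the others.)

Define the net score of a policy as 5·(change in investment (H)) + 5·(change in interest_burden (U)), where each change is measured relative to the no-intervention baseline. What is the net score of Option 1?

-6840

Baseline:
  E = 159
  J = 7
  H = 1 + 5·159 + 6·7 = 838
  U = 230 + 5·838 = 4420
Option 1 (J := -31):
  E = 159
  J = -31
  H = 1 + 5·159 + 6·(-31) = 610
  U = 230 + 5·610 = 3280
ΔH = 610 − 838 = -228; ΔU = 3280 − 4420 = -1140
Score = 5·(-228) + 5·(-1140) = -6840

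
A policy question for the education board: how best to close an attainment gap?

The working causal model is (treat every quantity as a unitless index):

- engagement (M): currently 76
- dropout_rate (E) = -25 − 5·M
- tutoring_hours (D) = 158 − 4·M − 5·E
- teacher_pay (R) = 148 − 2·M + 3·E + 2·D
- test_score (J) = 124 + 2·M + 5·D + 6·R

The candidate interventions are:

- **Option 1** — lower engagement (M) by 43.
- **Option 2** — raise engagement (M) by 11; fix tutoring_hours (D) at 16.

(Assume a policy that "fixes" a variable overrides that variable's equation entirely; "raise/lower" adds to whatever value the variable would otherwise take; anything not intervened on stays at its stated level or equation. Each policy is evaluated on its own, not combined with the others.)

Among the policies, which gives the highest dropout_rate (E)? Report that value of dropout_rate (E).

-190

Option 1 (M − 43):
  M = 76 − 43 = 33
  E = -25 − 5·33 = -190
Option 2 (M + 11, D := 16):
  M = 76 + 11 = 87
  E = -25 − 5·87 = -460
Comparing — Option 1: E=-190, Option 2: E=-460. Highest is -190 (Option 1).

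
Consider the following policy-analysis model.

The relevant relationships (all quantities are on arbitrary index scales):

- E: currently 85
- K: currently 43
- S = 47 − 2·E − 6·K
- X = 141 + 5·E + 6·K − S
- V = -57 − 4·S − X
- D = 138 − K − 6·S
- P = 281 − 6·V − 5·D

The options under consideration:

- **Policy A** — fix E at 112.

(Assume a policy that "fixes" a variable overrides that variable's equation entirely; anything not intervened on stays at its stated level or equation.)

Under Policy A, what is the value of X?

1394

Policy A (E := 112):
  E = 112
  K = 43
  S = 47 − 2·112 − 6·43 = -435
  X = 141 + 5·112 + 6·43 − (-435) = 1394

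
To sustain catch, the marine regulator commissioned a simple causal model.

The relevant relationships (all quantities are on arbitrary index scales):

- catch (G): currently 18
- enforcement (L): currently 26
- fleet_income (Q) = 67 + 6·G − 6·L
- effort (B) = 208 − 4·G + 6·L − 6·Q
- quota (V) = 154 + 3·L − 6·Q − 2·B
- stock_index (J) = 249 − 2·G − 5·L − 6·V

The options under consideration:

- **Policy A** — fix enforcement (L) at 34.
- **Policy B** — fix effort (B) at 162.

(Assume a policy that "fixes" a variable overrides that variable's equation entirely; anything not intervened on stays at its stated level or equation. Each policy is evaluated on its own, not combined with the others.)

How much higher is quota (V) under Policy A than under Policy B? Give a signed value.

-392

Policy A (L := 34):
  G = 18
  L = 34
  Q = 67 + 6·18 − 6·34 = -29
  B = 208 − 4·18 + 6·34 − 6·(-29) = 514
  V = 154 + 3·34 − 6·(-29) − 2·514 = -598
Policy B (B := 162):
  G = 18
  L = 26
  Q = 67 + 6·18 − 6·26 = 19
  B = 162
  V = 154 + 3·26 − 6·19 − 2·162 = -206
V: -598 − (-206) = -392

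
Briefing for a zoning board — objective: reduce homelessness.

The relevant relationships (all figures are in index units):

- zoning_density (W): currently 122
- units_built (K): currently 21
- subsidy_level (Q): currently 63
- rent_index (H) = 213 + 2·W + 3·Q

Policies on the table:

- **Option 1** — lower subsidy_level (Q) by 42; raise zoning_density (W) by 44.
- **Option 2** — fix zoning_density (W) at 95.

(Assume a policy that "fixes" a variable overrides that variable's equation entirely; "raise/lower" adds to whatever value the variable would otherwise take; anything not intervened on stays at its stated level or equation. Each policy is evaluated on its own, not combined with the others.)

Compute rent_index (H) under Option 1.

Option 1 (Q − 42, W + 44):
  W = 122 + 44 = 166
  Q = 63 − 42 = 21
  H = 213 + 2·166 + 3·21 = 608

608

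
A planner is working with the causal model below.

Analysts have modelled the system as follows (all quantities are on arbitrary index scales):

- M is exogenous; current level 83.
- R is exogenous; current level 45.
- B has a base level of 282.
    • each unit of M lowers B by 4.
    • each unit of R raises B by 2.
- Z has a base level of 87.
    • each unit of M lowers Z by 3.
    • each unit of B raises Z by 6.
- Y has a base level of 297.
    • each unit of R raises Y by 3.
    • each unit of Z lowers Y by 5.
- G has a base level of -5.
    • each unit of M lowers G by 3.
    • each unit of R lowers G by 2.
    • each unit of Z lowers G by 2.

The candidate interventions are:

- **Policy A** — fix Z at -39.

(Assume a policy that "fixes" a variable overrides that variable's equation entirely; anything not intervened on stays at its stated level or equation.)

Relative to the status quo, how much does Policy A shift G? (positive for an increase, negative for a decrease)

234

Baseline:
  M = 83
  R = 45
  B = 282 − 4·83 + 2·45 = 40
  Z = 87 − 3·83 + 6·40 = 78
  G = -5 − 3·83 − 2·45 − 2·78 = -500
Policy A (Z := -39):
  M = 83
  R = 45
  B = 282 − 4·83 + 2·45 = 40
  Z = -39
  G = -5 − 3·83 − 2·45 − 2·(-39) = -266
Change in G: -266 − (-500) = 234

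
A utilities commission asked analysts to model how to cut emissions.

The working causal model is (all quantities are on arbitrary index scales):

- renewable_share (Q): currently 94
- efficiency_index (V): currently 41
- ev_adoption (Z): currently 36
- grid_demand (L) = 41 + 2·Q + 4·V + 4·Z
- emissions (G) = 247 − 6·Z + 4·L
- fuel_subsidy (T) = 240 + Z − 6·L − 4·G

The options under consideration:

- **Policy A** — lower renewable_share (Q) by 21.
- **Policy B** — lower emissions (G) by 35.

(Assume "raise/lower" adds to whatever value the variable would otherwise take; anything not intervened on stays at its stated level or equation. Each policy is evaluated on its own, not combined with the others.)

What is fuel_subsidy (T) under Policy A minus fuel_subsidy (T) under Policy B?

Policy A (Q − 21):
  Q = 94 − 21 = 73
  V = 41
  Z = 36
  L = 41 + 2·73 + 4·41 + 4·36 = 495
  G = 247 − 6·36 + 4·495 = 2011
  T = 240 + 36 − 6·495 − 4·2011 = -10738
Policy B (G − 35):
  Q = 94
  V = 41
  Z = 36
  L = 41 + 2·94 + 4·41 + 4·36 = 537
  G = 247 − 6·36 + 4·537 (−35 from intervention) = 2144
  T = 240 + 36 − 6·537 − 4·2144 = -11522
T: -10738 − (-11522) = 784

784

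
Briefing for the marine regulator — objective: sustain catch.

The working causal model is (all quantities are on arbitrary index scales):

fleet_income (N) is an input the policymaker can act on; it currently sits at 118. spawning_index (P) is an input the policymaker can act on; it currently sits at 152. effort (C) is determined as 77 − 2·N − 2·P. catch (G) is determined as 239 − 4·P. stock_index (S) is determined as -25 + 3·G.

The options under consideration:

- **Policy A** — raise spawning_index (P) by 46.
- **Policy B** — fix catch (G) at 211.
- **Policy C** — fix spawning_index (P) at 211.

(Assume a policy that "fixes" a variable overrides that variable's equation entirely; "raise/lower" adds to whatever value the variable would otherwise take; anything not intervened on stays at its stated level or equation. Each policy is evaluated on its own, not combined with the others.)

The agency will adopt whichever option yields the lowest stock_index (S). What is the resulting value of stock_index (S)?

Policy A (P + 46):
  P = 152 + 46 = 198
  G = 239 − 4·198 = -553
  S = -25 + 3·(-553) = -1684
Policy B (G := 211):
  P = 152
  G = 211
  S = -25 + 3·211 = 608
Policy C (P := 211):
  P = 211
  G = 239 − 4·211 = -605
  S = -25 + 3·(-605) = -1840
Comparing — Policy A: S=-1684, Policy B: S=608, Policy C: S=-1840. Lowest is -1840 (Policy C).

-1840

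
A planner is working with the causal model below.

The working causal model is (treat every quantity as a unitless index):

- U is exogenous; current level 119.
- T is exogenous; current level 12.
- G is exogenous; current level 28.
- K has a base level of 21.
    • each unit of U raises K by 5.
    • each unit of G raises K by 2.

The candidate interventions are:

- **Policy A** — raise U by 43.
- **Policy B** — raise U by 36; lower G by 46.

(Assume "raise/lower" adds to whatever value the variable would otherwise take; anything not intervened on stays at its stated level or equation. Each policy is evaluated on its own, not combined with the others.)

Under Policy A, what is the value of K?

887

Policy A (U + 43):
  U = 119 + 43 = 162
  G = 28
  K = 21 + 5·162 + 2·28 = 887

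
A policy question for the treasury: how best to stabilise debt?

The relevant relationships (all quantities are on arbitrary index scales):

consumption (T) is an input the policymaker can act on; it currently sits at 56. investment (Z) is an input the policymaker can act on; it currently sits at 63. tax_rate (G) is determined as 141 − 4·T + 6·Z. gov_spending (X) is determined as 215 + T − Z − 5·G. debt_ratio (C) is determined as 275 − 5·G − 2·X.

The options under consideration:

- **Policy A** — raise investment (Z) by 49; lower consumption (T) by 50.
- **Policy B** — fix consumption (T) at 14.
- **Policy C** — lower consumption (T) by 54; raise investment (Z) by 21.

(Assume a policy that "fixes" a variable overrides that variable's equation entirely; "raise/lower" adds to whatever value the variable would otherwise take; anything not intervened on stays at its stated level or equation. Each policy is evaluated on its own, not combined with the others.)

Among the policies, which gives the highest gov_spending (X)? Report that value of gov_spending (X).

-2149

Policy A (Z + 49, T − 50):
  T = 56 − 50 = 6
  Z = 63 + 49 = 112
  G = 141 − 4·6 + 6·112 = 789
  X = 215 + 6 − 112 − 5·789 = -3836
Policy B (T := 14):
  T = 14
  Z = 63
  G = 141 − 4·14 + 6·63 = 463
  X = 215 + 14 − 63 − 5·463 = -2149
Policy C (T − 54, Z + 21):
  T = 56 − 54 = 2
  Z = 63 + 21 = 84
  G = 141 − 4·2 + 6·84 = 637
  X = 215 + 2 − 84 − 5·637 = -3052
Comparing — Policy A: X=-3836, Policy B: X=-2149, Policy C: X=-3052. Highest is -2149 (Policy B).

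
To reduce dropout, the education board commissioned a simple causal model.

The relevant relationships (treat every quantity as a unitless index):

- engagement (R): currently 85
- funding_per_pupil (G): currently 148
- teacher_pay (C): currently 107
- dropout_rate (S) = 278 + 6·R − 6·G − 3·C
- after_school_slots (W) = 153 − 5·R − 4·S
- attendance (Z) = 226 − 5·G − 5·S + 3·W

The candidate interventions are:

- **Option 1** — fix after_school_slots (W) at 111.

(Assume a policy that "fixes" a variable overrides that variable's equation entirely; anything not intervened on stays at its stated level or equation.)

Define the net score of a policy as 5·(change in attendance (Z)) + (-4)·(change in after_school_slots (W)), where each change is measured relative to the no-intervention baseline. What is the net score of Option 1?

-14311

Baseline:
  R = 85
  G = 148
  C = 107
  S = 278 + 6·85 − 6·148 − 3·107 = -421
  W = 153 − 5·85 − 4·(-421) = 1412
  Z = 226 − 5·148 − 5·(-421) + 3·1412 = 5827
Option 1 (W := 111):
  R = 85
  G = 148
  C = 107
  S = 278 + 6·85 − 6·148 − 3·107 = -421
  W = 111
  Z = 226 − 5·148 − 5·(-421) + 3·111 = 1924
ΔZ = 1924 − 5827 = -3903; ΔW = 111 − 1412 = -1301
Score = 5·(-3903) + (-4)·(-1301) = -14311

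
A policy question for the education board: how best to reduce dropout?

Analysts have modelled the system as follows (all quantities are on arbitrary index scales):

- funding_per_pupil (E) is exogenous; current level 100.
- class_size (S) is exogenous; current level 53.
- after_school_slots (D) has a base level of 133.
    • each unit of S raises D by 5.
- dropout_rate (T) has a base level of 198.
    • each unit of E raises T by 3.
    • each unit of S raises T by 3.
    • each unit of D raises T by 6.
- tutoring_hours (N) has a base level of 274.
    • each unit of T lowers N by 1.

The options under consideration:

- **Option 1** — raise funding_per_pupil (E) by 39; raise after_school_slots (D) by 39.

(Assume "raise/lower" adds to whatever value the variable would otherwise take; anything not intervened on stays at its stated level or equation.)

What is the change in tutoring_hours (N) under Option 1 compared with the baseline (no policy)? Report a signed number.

Baseline:
  E = 100
  S = 53
  D = 133 + 5·53 = 398
  T = 198 + 3·100 + 3·53 + 6·398 = 3045
  N = 274 − 3045 = -2771
Option 1 (E + 39, D + 39):
  E = 100 + 39 = 139
  S = 53
  D = 133 + 5·53 (+39 from intervention) = 437
  T = 198 + 3·139 + 3·53 + 6·437 = 3396
  N = 274 − 3396 = -3122
Change in N: -3122 − (-2771) = -351

-351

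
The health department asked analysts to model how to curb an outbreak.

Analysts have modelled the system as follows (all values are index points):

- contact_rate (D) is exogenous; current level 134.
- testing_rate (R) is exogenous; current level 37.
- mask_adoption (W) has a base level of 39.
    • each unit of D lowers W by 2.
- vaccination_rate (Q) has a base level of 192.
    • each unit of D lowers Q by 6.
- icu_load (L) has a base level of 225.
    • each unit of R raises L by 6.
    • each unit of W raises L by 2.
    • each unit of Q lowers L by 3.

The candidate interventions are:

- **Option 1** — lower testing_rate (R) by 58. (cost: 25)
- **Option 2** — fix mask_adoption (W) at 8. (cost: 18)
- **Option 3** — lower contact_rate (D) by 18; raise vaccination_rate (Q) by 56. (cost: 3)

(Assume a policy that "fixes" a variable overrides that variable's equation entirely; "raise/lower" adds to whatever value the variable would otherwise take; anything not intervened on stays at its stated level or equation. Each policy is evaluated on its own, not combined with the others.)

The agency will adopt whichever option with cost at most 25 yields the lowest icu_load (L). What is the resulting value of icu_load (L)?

1405

Option 1 (R − 58):
  D = 134
  R = 37 − 58 = -21
  W = 39 − 2·134 = -229
  Q = 192 − 6·134 = -612
  L = 225 + 6·(-21) + 2·(-229) − 3·(-612) = 1477
Option 2 (W := 8):
  D = 134
  R = 37
  W = 8
  Q = 192 − 6·134 = -612
  L = 225 + 6·37 + 2·8 − 3·(-612) = 2299
Option 3 (D − 18, Q + 56):
  D = 134 − 18 = 116
  R = 37
  W = 39 − 2·116 = -193
  Q = 192 − 6·116 (+56 from intervention) = -448
  L = 225 + 6·37 + 2·(-193) − 3·(-448) = 1405
Comparing — Option 1: L=1477, Option 2: L=2299, Option 3: L=1405. Lowest is 1405 (Option 3).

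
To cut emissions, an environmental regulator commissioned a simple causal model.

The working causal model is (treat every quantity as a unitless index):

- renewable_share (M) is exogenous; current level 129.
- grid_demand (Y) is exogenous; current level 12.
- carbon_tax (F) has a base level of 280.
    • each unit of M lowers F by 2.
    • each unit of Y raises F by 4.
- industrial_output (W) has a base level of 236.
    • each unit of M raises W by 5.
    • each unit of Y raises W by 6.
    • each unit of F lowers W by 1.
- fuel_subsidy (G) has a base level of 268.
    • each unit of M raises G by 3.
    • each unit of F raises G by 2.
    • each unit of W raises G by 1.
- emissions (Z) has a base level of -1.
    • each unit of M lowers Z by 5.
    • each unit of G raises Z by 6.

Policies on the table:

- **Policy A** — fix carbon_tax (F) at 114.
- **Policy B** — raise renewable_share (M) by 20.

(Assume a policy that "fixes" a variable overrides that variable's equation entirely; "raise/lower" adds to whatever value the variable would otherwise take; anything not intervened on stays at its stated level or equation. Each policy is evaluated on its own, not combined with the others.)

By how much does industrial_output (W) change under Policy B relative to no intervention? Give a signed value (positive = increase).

Baseline:
  M = 129
  Y = 12
  F = 280 − 2·129 + 4·12 = 70
  W = 236 + 5·129 + 6·12 − 70 = 883
Policy B (M + 20):
  M = 129 + 20 = 149
  Y = 12
  F = 280 − 2·149 + 4·12 = 30
  W = 236 + 5·149 + 6·12 − 30 = 1023
Change in W: 1023 − 883 = 140

140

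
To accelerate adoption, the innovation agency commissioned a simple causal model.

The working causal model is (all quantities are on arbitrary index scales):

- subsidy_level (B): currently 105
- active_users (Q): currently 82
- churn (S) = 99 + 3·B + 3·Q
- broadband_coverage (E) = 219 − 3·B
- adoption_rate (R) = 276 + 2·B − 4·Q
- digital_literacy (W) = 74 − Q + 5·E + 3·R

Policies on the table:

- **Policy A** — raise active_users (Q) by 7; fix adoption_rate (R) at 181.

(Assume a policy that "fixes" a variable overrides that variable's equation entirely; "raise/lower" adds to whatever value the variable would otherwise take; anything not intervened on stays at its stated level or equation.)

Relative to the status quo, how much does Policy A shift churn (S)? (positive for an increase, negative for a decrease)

Baseline:
  B = 105
  Q = 82
  S = 99 + 3·105 + 3·82 = 660
Policy A (Q + 7, R := 181):
  B = 105
  Q = 82 + 7 = 89
  S = 99 + 3·105 + 3·89 = 681
Change in S: 681 − 660 = 21

21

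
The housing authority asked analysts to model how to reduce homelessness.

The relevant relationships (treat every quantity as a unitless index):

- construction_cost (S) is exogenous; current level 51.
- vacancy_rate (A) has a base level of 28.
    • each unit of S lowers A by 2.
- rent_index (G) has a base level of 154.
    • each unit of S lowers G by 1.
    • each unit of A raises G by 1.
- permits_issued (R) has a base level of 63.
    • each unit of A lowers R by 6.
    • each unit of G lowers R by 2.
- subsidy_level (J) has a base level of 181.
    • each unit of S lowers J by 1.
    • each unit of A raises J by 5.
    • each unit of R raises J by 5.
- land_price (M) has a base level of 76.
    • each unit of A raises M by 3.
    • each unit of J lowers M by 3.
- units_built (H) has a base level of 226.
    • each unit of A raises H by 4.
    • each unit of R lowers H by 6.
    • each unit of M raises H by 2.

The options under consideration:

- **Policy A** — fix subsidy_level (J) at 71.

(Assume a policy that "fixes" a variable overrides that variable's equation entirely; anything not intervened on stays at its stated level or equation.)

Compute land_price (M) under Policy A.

-359

Policy A (J := 71):
  S = 51
  A = 28 − 2·51 = -74
  G = 154 − 51 + (-74) = 29
  R = 63 − 6·(-74) − 2·29 = 449
  J = 71
  M = 76 + 3·(-74) − 3·71 = -359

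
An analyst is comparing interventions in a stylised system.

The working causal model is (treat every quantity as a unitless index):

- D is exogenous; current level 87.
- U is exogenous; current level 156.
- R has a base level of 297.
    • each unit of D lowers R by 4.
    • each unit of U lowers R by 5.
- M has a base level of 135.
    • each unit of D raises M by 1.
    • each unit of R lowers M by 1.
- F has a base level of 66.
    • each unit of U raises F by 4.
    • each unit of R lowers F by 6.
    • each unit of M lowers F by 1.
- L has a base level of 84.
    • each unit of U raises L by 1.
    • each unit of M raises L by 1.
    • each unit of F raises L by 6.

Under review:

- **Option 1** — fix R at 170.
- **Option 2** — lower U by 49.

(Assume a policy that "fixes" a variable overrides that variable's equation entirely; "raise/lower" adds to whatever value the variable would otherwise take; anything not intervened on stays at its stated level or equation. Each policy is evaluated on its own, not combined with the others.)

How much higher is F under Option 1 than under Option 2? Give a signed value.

-3584

Option 1 (R := 170):
  D = 87
  U = 156
  R = 170
  M = 135 + 87 − 170 = 52
  F = 66 + 4·156 − 6·170 − 52 = -382
Option 2 (U − 49):
  D = 87
  U = 156 − 49 = 107
  R = 297 − 4·87 − 5·107 = -586
  M = 135 + 87 − (-586) = 808
  F = 66 + 4·107 − 6·(-586) − 808 = 3202
F: -382 − 3202 = -3584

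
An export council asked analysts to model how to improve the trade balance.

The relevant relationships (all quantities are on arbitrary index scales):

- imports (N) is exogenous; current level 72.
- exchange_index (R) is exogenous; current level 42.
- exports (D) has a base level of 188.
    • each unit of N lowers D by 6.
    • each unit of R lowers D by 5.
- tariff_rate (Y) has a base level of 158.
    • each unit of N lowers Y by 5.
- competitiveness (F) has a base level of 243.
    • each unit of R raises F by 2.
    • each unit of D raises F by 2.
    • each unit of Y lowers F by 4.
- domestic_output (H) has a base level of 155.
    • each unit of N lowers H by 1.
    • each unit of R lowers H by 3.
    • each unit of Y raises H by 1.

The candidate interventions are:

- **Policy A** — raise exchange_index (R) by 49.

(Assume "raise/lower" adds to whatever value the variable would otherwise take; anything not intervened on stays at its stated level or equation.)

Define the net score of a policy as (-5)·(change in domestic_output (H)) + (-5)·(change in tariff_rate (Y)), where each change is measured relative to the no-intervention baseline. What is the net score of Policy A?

Baseline:
  N = 72
  R = 42
  Y = 158 − 5·72 = -202
  H = 155 − 72 − 3·42 + (-202) = -245
Policy A (R + 49):
  N = 72
  R = 42 + 49 = 91
  Y = 158 − 5·72 = -202
  H = 155 − 72 − 3·91 + (-202) = -392
ΔH = -392 − (-245) = -147; ΔY = -202 − (-202) = 0
Score = (-5)·(-147) + (-5)·0 = 735

735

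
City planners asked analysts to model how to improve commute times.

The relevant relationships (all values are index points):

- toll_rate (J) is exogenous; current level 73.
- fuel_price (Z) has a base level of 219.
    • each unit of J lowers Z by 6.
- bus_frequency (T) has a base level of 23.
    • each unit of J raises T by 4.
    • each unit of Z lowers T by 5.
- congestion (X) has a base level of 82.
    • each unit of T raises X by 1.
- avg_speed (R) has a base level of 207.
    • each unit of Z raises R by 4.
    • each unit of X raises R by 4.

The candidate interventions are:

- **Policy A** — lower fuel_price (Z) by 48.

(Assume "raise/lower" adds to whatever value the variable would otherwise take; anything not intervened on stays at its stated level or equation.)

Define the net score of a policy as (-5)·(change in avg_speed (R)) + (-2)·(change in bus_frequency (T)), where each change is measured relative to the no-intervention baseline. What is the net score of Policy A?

Baseline:
  J = 73
  Z = 219 − 6·73 = -219
  T = 23 + 4·73 − 5·(-219) = 1410
  X = 82 + 1410 = 1492
  R = 207 + 4·(-219) + 4·1492 = 5299
Policy A (Z − 48):
  J = 73
  Z = 219 − 6·73 (−48 from intervention) = -267
  T = 23 + 4·73 − 5·(-267) = 1650
  X = 82 + 1650 = 1732
  R = 207 + 4·(-267) + 4·1732 = 6067
ΔR = 6067 − 5299 = 768; ΔT = 1650 − 1410 = 240
Score = (-5)·768 + (-2)·240 = -4320

-4320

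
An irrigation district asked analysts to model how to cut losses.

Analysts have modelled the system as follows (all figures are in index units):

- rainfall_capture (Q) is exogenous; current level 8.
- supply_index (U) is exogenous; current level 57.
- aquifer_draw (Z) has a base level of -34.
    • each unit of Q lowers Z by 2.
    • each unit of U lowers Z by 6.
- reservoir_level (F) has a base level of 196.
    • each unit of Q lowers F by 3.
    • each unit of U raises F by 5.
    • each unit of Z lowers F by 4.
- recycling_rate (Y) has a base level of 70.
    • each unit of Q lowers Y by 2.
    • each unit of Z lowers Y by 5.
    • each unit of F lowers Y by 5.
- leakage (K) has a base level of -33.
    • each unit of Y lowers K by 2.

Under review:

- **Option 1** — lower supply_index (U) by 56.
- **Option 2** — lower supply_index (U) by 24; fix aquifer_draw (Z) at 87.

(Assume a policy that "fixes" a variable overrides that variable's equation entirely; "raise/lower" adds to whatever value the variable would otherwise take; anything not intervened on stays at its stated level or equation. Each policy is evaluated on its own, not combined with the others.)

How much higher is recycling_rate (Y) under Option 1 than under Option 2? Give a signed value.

Option 1 (U − 56):
  Q = 8
  U = 57 − 56 = 1
  Z = -34 − 2·8 − 6·1 = -56
  F = 196 − 3·8 + 5·1 − 4·(-56) = 401
  Y = 70 − 2·8 − 5·(-56) − 5·401 = -1671
Option 2 (U − 24, Z := 87):
  Q = 8
  U = 57 − 24 = 33
  Z = 87
  F = 196 − 3·8 + 5·33 − 4·87 = -11
  Y = 70 − 2·8 − 5·87 − 5·(-11) = -326
Y: -1671 − (-326) = -1345

-1345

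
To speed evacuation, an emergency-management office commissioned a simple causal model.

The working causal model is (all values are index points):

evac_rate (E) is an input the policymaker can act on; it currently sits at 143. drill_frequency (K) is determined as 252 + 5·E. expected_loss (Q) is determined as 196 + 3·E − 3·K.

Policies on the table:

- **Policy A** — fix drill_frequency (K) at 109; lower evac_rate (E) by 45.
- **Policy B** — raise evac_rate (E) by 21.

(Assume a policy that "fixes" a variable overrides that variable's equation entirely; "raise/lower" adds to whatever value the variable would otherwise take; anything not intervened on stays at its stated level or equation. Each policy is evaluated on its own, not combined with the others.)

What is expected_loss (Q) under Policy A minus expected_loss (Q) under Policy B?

Policy A (K := 109, E − 45):
  E = 143 − 45 = 98
  K = 109
  Q = 196 + 3·98 − 3·109 = 163
Policy B (E + 21):
  E = 143 + 21 = 164
  K = 252 + 5·164 = 1072
  Q = 196 + 3·164 − 3·1072 = -2528
Q: 163 − (-2528) = 2691

2691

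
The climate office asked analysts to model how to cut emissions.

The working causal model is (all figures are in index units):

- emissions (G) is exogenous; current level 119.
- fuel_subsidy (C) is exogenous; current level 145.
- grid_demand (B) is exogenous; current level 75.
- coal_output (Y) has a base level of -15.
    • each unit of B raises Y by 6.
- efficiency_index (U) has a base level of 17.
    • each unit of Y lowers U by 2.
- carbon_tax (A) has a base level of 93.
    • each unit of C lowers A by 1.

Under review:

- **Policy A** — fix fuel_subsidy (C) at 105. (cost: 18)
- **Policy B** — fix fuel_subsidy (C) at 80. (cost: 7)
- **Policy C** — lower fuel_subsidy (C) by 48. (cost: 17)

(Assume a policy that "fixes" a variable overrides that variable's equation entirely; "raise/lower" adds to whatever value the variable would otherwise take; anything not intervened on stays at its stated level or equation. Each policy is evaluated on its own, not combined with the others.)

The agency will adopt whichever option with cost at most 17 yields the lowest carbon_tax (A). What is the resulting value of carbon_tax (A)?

Policy B (C := 80):
  C = 80
  A = 93 − 80 = 13
Policy C (C − 48):
  C = 145 − 48 = 97
  A = 93 − 97 = -4
Comparing — Policy B: A=13, Policy C: A=-4. Lowest is -4 (Policy C).

-4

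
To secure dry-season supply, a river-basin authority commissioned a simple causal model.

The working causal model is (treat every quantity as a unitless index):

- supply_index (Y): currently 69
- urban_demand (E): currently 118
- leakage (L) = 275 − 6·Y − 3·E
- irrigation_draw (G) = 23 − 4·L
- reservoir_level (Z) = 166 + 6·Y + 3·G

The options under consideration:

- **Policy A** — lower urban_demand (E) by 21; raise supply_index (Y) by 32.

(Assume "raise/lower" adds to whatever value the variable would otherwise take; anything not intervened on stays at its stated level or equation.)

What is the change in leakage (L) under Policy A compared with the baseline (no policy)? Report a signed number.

Baseline:
  Y = 69
  E = 118
  L = 275 − 6·69 − 3·118 = -493
Policy A (E − 21, Y + 32):
  Y = 69 + 32 = 101
  E = 118 − 21 = 97
  L = 275 − 6·101 − 3·97 = -622
Change in L: -622 − (-493) = -129

-129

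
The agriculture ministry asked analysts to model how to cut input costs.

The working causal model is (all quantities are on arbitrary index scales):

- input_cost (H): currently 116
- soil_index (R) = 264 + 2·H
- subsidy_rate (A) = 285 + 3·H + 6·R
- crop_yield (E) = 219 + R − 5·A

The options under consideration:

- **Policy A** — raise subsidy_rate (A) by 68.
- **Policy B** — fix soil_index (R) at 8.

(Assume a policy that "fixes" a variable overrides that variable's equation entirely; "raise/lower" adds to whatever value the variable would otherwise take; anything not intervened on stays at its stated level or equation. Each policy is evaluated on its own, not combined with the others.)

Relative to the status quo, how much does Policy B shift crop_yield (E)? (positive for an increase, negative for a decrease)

Baseline:
  H = 116
  R = 264 + 2·116 = 496
  A = 285 + 3·116 + 6·496 = 3609
  E = 219 + 496 − 5·3609 = -17330
Policy B (R := 8):
  H = 116
  R = 8
  A = 285 + 3·116 + 6·8 = 681
  E = 219 + 8 − 5·681 = -3178
Change in E: -3178 − (-17330) = 14152

14152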